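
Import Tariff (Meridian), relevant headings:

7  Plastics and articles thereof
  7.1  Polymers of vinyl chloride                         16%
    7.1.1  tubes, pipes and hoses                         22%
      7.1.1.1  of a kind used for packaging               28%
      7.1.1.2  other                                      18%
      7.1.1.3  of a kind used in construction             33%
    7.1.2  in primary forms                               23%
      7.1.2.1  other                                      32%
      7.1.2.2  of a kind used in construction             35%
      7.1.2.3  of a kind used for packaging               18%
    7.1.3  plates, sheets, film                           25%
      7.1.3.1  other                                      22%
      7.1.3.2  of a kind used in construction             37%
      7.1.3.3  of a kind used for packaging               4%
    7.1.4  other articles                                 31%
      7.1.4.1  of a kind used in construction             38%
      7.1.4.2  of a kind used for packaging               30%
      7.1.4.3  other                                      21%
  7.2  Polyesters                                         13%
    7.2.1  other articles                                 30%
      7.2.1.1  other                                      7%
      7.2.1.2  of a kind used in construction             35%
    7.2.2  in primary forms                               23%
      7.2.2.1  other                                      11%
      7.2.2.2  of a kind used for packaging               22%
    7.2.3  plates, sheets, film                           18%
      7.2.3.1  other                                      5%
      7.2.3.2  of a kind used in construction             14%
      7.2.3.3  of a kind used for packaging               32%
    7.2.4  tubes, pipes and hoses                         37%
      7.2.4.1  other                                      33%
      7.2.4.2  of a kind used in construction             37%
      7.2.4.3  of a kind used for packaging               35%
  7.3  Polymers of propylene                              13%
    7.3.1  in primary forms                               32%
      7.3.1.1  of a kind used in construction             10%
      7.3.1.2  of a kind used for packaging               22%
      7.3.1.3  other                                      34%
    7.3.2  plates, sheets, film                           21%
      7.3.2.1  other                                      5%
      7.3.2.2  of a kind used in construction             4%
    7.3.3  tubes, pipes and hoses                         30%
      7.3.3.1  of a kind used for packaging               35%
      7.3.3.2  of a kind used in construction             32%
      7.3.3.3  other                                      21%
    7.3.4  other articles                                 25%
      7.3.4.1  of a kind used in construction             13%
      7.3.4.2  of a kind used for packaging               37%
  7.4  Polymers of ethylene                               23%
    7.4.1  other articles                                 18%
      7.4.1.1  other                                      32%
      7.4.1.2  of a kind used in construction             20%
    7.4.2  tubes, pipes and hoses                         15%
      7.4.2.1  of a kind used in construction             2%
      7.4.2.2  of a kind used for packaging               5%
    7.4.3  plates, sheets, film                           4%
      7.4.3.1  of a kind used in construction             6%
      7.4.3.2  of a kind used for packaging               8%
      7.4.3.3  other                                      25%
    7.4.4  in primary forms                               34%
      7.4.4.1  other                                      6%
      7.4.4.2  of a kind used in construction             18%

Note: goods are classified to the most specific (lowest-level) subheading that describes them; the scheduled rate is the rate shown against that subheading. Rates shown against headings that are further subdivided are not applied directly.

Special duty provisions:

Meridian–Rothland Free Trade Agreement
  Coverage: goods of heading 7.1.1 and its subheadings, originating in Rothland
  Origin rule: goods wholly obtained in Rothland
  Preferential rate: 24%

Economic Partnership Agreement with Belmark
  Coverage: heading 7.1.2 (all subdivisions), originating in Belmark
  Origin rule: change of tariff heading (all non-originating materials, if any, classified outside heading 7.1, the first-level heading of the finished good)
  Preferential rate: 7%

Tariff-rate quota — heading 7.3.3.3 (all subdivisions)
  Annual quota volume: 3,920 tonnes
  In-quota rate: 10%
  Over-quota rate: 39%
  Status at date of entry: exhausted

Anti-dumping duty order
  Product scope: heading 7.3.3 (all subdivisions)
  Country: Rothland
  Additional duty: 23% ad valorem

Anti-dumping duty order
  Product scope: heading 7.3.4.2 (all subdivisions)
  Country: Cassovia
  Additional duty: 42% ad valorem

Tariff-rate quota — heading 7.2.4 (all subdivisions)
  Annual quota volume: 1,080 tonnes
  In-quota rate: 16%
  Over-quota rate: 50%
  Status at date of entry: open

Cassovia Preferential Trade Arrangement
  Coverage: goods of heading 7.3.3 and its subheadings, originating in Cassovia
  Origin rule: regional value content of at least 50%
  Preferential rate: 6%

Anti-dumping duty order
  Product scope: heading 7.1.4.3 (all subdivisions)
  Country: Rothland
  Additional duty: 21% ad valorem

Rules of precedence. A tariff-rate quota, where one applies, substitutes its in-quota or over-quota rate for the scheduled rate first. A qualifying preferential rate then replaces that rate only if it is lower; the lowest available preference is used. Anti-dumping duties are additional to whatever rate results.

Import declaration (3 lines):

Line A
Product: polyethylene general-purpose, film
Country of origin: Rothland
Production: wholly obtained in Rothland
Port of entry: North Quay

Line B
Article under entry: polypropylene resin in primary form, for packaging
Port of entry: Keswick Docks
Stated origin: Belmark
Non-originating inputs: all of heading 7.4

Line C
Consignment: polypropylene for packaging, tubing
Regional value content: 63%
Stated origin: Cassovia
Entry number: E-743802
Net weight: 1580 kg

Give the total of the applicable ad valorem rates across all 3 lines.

Line A: polyethylene → 7.4; film → 7.4.3; general-purpose → 7.4.3.3. Scheduled 25%. Rothland agreement on 7.1.1: 7.4.3.3 not covered. → 25%.
Line B: polypropylene → 7.3; resin in primary form → 7.3.1; for packaging → 7.3.1.2. Scheduled 22%. Belmark agreement on 7.1.2: 7.3.1.2 not covered. → 22%.
Line C: polypropylene → 7.3; tubing → 7.3.3; for packaging → 7.3.3.1. Scheduled 35%. Cassovia agreement on 7.3.3: RVC ≥ 50% → 6% available; preferential 6%. → 6%.
Sum: 25% + 22% + 6% = 53%.

53%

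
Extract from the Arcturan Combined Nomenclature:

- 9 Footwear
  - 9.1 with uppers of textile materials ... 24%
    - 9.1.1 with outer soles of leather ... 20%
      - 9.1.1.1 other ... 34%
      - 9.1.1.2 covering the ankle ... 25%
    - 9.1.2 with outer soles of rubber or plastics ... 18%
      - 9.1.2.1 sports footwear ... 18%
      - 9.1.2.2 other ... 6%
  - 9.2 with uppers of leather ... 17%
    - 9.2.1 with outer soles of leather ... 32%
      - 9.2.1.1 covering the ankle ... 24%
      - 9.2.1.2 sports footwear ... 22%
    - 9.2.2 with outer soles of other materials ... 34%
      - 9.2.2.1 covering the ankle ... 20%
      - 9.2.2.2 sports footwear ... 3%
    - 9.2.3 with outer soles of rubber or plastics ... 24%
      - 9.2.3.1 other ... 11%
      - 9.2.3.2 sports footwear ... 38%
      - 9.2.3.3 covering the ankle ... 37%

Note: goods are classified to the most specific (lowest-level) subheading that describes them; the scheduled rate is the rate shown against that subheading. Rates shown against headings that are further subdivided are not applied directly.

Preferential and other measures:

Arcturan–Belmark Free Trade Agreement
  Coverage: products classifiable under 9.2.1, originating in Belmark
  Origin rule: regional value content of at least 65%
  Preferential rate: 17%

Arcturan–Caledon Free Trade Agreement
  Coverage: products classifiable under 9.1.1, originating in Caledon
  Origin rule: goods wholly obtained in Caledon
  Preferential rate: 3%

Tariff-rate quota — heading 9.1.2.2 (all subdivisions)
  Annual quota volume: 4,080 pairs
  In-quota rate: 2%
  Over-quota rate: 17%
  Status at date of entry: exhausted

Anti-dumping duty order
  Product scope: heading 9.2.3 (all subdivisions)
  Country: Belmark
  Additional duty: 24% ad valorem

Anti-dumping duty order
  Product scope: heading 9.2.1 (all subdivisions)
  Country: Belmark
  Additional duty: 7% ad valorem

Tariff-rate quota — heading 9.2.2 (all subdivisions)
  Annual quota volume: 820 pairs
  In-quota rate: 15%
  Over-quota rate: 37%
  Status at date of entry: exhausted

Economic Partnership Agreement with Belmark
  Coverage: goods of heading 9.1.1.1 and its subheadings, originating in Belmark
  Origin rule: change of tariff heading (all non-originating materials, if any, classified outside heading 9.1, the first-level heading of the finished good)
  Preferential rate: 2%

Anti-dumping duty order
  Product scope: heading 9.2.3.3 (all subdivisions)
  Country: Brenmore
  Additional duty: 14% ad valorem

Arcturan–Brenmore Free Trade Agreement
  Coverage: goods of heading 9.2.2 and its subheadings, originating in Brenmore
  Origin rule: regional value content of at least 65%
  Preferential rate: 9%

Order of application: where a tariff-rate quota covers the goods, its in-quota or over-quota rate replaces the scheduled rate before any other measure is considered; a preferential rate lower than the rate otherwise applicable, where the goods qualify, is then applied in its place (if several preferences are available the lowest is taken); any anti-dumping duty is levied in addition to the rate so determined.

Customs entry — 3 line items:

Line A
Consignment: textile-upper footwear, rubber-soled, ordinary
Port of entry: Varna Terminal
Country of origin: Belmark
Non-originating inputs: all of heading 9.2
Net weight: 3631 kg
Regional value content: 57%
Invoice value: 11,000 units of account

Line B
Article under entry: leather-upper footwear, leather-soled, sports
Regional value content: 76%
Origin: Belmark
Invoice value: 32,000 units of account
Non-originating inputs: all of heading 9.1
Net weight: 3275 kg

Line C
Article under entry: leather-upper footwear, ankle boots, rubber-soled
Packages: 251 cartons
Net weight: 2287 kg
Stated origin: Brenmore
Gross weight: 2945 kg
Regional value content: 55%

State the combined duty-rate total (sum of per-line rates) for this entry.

92%

Line A: textile-upper → 9.1; rubber-soled → 9.1.2; ordinary → 9.1.2.2. Scheduled 6%. quota on 9.1.2.2 exhausted → over-quota 17%; Belmark agreement on 9.2.1: 9.1.2.2 not covered; Belmark agreement on 9.1.1.1: 9.1.2.2 not covered. → 17%.
Line B: leather-upper → 9.2; leather-soled → 9.2.1; sports → 9.2.1.2. Scheduled 22%. Belmark agreement on 9.2.1: RVC ≥ 65% → 17% available; Belmark agreement on 9.1.1.1: 9.2.1.2 not covered; preferential 17%; anti-dumping (Belmark, 9.2.1): +7%; total 17% + 7% = 24%. → 24%.
Line C: leather-upper → 9.2; rubber-soled → 9.2.3; ankle boots → 9.2.3.3. Scheduled 37%. Brenmore agreement on 9.2.2: 9.2.3.3 not covered; anti-dumping (Brenmore, 9.2.3.3): +14%; total 37% + 14% = 51%. → 51%.
Sum: 17% + 24% + 51% = 92%.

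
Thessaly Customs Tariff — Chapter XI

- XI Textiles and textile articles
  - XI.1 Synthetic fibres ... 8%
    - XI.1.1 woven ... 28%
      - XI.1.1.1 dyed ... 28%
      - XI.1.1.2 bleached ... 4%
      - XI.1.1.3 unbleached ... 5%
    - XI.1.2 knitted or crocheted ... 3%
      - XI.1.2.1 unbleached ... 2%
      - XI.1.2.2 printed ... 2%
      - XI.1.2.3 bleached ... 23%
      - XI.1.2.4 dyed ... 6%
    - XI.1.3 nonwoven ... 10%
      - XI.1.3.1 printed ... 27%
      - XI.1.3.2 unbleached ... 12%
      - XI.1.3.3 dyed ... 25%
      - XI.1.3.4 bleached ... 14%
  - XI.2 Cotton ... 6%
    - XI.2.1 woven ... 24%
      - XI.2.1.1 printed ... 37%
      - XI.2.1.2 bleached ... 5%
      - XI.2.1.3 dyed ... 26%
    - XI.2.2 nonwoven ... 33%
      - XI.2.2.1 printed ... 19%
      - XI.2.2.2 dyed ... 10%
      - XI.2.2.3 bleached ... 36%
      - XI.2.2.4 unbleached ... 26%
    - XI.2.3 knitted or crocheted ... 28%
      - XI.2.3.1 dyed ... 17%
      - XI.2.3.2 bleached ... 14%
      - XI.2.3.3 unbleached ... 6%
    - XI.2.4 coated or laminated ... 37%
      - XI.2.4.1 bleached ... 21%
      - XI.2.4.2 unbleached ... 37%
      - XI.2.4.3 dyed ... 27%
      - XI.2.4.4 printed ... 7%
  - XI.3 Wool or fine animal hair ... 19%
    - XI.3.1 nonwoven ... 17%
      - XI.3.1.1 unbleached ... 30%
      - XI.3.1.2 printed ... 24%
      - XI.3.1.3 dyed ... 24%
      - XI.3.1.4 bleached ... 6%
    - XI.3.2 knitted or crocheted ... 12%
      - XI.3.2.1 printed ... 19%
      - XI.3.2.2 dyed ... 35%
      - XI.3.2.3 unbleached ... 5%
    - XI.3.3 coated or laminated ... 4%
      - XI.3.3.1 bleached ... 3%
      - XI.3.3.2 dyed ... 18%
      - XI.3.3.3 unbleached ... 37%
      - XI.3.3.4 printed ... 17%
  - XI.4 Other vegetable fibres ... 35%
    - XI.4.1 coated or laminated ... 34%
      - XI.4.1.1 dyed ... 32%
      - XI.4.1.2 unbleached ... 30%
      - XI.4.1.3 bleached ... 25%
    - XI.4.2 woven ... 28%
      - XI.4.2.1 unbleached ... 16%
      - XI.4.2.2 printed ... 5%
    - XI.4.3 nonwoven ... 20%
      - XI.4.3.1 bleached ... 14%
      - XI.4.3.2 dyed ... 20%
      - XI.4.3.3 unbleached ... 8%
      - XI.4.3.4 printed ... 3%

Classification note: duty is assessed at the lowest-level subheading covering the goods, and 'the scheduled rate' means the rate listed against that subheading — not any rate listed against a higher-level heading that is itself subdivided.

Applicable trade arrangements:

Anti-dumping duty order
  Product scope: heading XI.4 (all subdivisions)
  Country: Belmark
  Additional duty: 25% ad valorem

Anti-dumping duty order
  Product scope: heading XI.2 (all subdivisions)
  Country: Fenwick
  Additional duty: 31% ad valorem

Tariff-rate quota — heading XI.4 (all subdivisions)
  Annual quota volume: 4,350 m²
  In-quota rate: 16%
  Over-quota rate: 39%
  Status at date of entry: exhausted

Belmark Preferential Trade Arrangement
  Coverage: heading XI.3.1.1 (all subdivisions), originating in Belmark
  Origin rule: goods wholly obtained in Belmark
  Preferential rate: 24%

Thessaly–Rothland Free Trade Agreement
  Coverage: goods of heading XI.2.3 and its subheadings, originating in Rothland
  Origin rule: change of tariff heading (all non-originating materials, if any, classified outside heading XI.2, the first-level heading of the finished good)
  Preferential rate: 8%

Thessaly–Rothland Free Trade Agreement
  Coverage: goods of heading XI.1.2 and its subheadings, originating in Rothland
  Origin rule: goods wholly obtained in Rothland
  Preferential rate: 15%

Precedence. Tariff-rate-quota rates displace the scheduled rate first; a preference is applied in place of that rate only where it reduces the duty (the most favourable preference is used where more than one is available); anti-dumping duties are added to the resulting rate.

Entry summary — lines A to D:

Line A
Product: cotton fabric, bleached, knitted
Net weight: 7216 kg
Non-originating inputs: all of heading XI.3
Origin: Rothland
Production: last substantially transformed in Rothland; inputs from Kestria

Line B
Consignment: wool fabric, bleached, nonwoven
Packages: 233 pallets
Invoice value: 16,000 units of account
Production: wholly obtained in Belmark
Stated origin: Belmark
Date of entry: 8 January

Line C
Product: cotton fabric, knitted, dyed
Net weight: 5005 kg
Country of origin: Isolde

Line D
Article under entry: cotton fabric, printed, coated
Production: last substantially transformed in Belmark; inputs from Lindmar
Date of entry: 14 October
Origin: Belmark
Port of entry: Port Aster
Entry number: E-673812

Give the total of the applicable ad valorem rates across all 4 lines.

38%

Line A: cotton → XI.2; knitted → XI.2.3; bleached → XI.2.3.2. Scheduled 14%. Rothland agreement on XI.2.3: CTH met → 8% available; Rothland agreement on XI.1.2: XI.2.3.2 not covered; preferential 8%. → 8%.
Line B: wool → XI.3; nonwoven → XI.3.1; bleached → XI.3.1.4. Scheduled 6%. Belmark agreement on XI.3.1.1: XI.3.1.4 not covered. → 6%.
Line C: cotton → XI.2; knitted → XI.2.3; dyed → XI.2.3.1. Scheduled 17%. No special measure applies. → 17%.
Line D: cotton → XI.2; coated → XI.2.4; printed → XI.2.4.4. Scheduled 7%. Belmark agreement on XI.3.1.1: XI.2.4.4 not covered. → 7%.
Sum: 8% + 6% + 17% + 7% = 38%.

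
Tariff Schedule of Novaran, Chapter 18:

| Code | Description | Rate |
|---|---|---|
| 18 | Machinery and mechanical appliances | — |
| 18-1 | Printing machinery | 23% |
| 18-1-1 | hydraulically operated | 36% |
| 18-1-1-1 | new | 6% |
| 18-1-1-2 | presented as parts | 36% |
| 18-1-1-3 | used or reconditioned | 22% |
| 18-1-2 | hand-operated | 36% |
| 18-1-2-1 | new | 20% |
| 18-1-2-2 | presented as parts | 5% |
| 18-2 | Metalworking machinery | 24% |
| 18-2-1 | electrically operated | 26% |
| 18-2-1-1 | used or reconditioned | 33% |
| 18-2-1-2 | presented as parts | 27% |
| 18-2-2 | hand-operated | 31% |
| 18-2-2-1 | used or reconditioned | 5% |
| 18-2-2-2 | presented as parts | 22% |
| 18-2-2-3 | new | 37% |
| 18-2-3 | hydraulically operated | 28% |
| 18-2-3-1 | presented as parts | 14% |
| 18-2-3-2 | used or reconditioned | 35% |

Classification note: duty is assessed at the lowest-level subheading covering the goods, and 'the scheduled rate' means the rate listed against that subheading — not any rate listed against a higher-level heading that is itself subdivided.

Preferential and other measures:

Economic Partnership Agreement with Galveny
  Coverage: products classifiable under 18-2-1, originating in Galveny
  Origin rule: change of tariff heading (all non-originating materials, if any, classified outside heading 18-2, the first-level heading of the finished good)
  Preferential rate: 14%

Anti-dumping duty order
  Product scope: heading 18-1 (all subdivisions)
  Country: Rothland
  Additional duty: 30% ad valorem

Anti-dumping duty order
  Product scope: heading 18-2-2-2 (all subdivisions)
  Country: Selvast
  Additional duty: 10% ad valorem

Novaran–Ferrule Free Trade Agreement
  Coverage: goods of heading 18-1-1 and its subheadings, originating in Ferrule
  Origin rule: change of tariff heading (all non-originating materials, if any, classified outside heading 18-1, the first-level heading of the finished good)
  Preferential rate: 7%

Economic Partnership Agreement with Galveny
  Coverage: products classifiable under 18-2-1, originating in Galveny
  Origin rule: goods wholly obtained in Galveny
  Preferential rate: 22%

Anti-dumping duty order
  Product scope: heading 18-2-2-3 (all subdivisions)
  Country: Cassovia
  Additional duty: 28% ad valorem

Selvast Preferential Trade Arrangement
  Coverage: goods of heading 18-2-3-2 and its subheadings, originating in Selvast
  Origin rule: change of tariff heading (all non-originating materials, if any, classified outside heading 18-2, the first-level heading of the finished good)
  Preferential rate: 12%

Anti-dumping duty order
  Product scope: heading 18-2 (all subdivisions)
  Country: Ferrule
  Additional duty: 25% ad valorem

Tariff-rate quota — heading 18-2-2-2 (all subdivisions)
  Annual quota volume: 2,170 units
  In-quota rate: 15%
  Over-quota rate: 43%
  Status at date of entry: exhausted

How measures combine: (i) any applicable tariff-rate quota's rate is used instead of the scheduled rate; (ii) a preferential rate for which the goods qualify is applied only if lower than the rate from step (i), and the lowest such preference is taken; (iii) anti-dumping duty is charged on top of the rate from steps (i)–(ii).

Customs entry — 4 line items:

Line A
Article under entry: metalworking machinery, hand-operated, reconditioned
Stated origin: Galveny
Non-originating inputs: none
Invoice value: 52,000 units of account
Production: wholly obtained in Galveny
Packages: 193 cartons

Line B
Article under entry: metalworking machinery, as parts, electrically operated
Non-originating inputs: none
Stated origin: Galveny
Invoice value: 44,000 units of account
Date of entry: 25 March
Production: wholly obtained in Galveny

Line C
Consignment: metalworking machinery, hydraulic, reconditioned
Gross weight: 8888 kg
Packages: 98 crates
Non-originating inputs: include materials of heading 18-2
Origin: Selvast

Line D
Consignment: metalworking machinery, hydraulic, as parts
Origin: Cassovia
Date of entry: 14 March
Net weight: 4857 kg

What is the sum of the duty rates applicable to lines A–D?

68%

Line A: metalworking → 18-2; hand-operated → 18-2-2; reconditioned → 18-2-2-1. Scheduled 5%. Galveny agreement on 18-2-1: 18-2-2-1 not covered; Galveny agreement on 18-2-1: 18-2-2-1 not covered. → 5%.
Line B: metalworking → 18-2; electrically operated → 18-2-1; as parts → 18-2-1-2. Scheduled 27%. Galveny agreement on 18-2-1: CTH met → 14% available; Galveny agreement on 18-2-1: wholly obtained → 22% available; preferential 14%. → 14%.
Line C: metalworking → 18-2; hydraulic → 18-2-3; reconditioned → 18-2-3-2. Scheduled 35%. Selvast agreement on 18-2-3-2: CTH not met. → 35%.
Line D: metalworking → 18-2; hydraulic → 18-2-3; as parts → 18-2-3-1. Scheduled 14%. No special measure applies. → 14%.
Sum: 5% + 14% + 35% + 14% = 68%.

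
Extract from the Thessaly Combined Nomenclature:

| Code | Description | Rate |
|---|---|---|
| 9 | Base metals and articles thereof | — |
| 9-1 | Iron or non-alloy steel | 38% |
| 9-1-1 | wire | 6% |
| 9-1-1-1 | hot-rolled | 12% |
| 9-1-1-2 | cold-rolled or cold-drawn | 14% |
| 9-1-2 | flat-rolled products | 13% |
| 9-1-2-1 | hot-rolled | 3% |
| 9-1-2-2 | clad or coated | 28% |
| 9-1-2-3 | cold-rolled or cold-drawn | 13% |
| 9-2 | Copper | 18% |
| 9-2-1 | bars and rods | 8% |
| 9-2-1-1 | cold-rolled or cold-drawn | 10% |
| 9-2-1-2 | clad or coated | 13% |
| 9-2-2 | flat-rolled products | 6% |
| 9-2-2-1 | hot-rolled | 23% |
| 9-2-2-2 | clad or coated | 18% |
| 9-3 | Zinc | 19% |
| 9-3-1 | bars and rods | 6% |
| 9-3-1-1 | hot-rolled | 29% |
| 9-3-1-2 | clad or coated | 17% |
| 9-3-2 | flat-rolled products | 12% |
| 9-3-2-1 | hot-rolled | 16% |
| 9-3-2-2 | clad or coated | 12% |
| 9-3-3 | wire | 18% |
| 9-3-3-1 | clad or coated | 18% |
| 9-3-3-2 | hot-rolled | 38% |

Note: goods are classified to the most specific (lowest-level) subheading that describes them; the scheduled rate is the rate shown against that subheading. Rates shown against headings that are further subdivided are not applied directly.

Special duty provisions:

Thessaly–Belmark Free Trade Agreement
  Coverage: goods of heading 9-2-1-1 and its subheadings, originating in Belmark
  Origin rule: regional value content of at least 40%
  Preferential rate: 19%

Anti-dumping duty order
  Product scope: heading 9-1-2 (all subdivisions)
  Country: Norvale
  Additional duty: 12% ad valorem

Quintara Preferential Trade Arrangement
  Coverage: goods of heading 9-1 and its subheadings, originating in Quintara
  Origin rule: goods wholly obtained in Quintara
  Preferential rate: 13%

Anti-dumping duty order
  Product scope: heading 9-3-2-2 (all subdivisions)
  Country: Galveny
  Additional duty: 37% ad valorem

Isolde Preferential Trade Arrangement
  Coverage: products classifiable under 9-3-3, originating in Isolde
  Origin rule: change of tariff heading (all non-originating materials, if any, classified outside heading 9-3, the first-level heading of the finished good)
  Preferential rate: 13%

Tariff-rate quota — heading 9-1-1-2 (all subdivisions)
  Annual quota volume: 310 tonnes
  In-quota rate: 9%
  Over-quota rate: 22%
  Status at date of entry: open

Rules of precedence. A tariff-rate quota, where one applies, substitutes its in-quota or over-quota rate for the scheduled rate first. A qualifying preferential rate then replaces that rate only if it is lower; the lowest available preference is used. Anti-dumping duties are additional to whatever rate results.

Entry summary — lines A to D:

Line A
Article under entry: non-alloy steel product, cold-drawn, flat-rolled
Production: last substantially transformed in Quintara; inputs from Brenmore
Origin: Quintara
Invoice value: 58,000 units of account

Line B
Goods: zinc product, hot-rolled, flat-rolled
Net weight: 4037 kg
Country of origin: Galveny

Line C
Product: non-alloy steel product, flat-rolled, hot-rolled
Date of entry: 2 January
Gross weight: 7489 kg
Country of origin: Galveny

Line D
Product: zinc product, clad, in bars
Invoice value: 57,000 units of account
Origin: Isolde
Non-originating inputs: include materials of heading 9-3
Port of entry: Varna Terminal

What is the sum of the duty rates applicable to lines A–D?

49%

Line A: non-alloy steel → 9-1; flat-rolled → 9-1-2; cold-drawn → 9-1-2-3. Scheduled 13%. Quintara agreement on 9-1: not wholly obtained. → 13%.
Line B: zinc → 9-3; flat-rolled → 9-3-2; hot-rolled → 9-3-2-1. Scheduled 16%. No special measure applies. → 16%.
Line C: non-alloy steel → 9-1; flat-rolled → 9-1-2; hot-rolled → 9-1-2-1. Scheduled 3%. No special measure applies. → 3%.
Line D: zinc → 9-3; in bars → 9-3-1; clad → 9-3-1-2. Scheduled 17%. Isolde agreement on 9-3-3: 9-3-1-2 not covered. → 17%.
Sum: 13% + 16% + 3% + 17% = 49%.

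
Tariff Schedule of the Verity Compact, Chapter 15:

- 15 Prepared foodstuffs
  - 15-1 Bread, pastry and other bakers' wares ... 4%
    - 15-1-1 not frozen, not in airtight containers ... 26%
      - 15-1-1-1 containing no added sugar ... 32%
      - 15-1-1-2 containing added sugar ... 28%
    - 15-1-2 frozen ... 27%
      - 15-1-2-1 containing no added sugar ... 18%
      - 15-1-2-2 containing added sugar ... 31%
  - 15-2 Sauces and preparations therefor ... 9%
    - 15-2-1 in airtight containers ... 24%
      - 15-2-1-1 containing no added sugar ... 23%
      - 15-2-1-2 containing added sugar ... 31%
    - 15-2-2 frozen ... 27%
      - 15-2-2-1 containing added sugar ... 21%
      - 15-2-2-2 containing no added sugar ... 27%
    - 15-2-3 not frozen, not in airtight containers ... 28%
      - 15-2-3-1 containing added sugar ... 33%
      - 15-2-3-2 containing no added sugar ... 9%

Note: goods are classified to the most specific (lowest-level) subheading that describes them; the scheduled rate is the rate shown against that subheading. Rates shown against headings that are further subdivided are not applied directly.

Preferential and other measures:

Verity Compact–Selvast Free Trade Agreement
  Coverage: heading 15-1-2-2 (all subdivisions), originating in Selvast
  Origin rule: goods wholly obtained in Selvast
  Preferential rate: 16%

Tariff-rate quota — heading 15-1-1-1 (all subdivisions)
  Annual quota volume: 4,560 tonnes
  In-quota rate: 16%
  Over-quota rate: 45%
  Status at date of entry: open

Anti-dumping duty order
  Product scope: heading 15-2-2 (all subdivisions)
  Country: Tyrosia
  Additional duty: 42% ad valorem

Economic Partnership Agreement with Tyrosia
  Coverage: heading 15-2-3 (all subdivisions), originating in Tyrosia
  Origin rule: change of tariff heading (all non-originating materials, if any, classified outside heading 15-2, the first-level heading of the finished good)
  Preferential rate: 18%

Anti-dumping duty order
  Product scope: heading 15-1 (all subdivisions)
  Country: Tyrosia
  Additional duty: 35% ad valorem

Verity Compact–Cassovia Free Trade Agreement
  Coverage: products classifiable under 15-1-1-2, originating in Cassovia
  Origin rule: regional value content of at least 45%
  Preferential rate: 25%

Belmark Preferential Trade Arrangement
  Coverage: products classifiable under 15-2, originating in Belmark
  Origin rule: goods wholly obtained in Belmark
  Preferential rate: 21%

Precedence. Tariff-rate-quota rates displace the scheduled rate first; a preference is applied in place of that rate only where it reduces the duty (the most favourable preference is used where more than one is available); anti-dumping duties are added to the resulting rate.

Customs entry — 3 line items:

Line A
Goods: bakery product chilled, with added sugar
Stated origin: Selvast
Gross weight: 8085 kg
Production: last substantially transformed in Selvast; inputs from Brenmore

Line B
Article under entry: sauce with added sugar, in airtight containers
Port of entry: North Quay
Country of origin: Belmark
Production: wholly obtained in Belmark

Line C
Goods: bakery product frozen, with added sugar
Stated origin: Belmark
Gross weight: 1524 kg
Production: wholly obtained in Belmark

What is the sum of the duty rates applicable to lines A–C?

80%

Line A: bakery product → 15-1; chilled → 15-1-1; with added sugar → 15-1-1-2. Scheduled 28%. Selvast agreement on 15-1-2-2: 15-1-1-2 not covered. → 28%.
Line B: sauce → 15-2; in airtight containers → 15-2-1; with added sugar → 15-2-1-2. Scheduled 31%. Belmark agreement on 15-2: wholly obtained → 21% available; preferential 21%. → 21%.
Line C: bakery product → 15-1; frozen → 15-1-2; with added sugar → 15-1-2-2. Scheduled 31%. Belmark agreement on 15-2: 15-1-2-2 not covered. → 31%.
Sum: 28% + 21% + 31% = 80%.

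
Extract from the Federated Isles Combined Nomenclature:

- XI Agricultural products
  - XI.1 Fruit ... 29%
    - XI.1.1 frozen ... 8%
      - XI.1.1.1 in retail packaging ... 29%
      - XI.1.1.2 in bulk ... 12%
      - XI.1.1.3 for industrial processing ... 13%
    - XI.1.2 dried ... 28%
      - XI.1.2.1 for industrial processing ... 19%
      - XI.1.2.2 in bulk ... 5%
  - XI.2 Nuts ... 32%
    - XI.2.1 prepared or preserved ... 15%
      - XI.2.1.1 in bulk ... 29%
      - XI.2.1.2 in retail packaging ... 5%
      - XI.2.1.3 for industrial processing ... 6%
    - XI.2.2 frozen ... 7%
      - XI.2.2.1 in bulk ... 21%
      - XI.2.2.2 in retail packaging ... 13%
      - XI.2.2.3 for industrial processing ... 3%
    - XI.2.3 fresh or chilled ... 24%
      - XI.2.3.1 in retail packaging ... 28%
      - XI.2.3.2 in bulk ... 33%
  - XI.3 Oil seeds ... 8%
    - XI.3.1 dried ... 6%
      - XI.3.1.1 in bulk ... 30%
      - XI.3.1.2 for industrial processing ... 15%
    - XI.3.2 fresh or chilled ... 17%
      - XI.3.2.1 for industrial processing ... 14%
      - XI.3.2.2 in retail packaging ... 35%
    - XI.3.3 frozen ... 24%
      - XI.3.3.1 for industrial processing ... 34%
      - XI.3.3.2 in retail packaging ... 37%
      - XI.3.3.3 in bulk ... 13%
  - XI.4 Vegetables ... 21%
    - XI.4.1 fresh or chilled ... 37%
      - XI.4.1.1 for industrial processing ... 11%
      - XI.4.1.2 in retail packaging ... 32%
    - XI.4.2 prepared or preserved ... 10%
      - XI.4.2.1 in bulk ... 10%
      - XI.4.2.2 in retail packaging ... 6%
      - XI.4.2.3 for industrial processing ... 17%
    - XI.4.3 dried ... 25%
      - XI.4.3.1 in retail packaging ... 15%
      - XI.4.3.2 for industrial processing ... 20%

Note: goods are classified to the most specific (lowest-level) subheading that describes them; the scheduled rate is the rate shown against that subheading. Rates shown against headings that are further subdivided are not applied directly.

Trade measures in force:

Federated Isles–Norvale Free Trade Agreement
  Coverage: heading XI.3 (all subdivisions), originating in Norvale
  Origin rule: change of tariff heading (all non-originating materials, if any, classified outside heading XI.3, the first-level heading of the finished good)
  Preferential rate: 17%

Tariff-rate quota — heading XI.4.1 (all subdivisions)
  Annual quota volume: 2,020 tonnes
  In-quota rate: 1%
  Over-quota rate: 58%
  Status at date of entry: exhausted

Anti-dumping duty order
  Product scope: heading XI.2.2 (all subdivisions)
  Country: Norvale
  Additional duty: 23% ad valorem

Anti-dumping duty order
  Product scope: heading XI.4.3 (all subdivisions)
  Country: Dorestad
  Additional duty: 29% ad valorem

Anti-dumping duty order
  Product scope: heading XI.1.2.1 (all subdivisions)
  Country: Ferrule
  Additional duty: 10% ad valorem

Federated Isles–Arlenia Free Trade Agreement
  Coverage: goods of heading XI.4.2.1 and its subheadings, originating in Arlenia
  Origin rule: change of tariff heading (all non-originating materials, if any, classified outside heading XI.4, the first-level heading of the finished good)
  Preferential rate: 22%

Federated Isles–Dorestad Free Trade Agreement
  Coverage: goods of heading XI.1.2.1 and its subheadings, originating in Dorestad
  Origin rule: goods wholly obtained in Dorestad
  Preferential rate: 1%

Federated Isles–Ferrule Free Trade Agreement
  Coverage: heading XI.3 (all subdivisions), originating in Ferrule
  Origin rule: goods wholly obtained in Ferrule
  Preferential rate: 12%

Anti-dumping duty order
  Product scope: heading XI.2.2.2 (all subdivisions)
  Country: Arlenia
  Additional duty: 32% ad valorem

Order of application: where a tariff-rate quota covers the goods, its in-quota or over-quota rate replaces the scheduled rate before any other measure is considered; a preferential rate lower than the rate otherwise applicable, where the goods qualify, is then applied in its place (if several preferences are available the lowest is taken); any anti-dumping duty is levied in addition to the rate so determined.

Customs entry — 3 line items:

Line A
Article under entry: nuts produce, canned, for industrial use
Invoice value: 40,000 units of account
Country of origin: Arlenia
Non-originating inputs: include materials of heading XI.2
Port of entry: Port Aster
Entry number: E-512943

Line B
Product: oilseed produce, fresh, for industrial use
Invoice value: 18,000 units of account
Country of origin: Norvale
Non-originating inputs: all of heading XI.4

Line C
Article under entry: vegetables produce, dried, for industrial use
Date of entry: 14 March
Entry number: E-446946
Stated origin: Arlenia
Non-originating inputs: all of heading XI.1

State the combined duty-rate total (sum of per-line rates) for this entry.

Line A: nuts → XI.2; canned → XI.2.1; for industrial use → XI.2.1.3. Scheduled 6%. Arlenia agreement on XI.4.2.1: XI.2.1.3 not covered. → 6%.
Line B: oilseed → XI.3; fresh → XI.3.2; for industrial use → XI.3.2.1. Scheduled 14%. Norvale agreement on XI.3: CTH met → 17% available; preference 17% not lower than 14% → no reduction. → 14%.
Line C: vegetables → XI.4; dried → XI.4.3; for industrial use → XI.4.3.2. Scheduled 20%. Arlenia agreement on XI.4.2.1: XI.4.3.2 not covered. → 20%.
Sum: 6% + 14% + 20% = 40%.

40%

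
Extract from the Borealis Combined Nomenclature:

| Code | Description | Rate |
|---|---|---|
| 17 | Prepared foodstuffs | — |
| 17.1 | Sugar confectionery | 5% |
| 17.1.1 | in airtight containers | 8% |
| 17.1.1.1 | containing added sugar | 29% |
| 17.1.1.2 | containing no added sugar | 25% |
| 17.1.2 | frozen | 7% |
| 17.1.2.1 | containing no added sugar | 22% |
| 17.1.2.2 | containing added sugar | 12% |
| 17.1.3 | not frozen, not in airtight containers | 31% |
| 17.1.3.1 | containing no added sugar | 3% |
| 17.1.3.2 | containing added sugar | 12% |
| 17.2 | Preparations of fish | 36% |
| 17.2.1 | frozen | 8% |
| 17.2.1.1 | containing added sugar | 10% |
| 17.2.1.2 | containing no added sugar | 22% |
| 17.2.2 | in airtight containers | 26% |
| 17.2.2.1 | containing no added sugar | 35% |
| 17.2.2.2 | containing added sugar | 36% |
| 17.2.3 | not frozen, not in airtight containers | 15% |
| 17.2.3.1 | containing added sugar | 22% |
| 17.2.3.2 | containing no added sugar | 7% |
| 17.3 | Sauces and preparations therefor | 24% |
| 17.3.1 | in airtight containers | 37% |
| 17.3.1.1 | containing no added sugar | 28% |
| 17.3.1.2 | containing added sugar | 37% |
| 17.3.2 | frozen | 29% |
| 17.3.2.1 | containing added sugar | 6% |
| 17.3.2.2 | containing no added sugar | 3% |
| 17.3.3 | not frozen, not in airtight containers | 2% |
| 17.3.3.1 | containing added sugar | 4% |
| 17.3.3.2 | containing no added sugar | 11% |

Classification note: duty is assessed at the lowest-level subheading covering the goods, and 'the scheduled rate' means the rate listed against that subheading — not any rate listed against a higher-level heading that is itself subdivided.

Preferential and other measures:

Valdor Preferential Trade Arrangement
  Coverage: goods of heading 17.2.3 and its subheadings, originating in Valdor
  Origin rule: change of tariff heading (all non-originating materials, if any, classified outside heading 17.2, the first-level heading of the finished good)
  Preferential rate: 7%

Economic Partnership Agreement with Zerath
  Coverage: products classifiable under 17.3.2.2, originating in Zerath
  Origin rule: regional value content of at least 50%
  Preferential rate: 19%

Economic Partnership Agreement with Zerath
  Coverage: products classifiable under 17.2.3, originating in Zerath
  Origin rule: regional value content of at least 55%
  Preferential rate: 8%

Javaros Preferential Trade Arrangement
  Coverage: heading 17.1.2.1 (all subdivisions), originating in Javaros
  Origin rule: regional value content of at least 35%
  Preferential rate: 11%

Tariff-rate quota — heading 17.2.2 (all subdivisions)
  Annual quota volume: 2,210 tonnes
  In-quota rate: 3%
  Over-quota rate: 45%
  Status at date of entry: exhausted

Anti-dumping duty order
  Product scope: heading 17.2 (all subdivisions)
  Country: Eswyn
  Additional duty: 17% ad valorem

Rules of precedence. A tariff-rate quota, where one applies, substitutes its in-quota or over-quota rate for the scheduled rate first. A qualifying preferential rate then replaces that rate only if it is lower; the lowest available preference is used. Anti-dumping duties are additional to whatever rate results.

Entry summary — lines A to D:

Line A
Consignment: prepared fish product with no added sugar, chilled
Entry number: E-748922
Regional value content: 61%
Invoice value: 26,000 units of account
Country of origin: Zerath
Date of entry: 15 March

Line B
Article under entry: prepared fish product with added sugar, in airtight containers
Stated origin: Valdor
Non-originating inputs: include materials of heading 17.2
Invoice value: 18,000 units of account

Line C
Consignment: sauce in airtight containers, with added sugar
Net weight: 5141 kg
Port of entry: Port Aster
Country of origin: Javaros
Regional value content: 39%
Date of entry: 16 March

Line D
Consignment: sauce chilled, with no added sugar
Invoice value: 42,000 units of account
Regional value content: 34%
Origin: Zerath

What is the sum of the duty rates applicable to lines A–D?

Line A: prepared fish product → 17.2; chilled → 17.2.3; with no added sugar → 17.2.3.2. Scheduled 7%. Zerath agreement on 17.3.2.2: 17.2.3.2 not covered; Zerath agreement on 17.2.3: RVC ≥ 55% → 8% available; preference 8% not lower than 7% → no reduction. → 7%.
Line B: prepared fish product → 17.2; in airtight containers → 17.2.2; with added sugar → 17.2.2.2. Scheduled 36%. quota on 17.2.2 exhausted → over-quota 45%; Valdor agreement on 17.2.3: 17.2.2.2 not covered. → 45%.
Line C: sauce → 17.3; in airtight containers → 17.3.1; with added sugar → 17.3.1.2. Scheduled 37%. Javaros agreement on 17.1.2.1: 17.3.1.2 not covered. → 37%.
Line D: sauce → 17.3; chilled → 17.3.3; with no added sugar → 17.3.3.2. Scheduled 11%. Zerath agreement on 17.3.2.2: 17.3.3.2 not covered; Zerath agreement on 17.2.3: 17.3.3.2 not covered. → 11%.
Sum: 7% + 45% + 37% + 11% = 100%.

100%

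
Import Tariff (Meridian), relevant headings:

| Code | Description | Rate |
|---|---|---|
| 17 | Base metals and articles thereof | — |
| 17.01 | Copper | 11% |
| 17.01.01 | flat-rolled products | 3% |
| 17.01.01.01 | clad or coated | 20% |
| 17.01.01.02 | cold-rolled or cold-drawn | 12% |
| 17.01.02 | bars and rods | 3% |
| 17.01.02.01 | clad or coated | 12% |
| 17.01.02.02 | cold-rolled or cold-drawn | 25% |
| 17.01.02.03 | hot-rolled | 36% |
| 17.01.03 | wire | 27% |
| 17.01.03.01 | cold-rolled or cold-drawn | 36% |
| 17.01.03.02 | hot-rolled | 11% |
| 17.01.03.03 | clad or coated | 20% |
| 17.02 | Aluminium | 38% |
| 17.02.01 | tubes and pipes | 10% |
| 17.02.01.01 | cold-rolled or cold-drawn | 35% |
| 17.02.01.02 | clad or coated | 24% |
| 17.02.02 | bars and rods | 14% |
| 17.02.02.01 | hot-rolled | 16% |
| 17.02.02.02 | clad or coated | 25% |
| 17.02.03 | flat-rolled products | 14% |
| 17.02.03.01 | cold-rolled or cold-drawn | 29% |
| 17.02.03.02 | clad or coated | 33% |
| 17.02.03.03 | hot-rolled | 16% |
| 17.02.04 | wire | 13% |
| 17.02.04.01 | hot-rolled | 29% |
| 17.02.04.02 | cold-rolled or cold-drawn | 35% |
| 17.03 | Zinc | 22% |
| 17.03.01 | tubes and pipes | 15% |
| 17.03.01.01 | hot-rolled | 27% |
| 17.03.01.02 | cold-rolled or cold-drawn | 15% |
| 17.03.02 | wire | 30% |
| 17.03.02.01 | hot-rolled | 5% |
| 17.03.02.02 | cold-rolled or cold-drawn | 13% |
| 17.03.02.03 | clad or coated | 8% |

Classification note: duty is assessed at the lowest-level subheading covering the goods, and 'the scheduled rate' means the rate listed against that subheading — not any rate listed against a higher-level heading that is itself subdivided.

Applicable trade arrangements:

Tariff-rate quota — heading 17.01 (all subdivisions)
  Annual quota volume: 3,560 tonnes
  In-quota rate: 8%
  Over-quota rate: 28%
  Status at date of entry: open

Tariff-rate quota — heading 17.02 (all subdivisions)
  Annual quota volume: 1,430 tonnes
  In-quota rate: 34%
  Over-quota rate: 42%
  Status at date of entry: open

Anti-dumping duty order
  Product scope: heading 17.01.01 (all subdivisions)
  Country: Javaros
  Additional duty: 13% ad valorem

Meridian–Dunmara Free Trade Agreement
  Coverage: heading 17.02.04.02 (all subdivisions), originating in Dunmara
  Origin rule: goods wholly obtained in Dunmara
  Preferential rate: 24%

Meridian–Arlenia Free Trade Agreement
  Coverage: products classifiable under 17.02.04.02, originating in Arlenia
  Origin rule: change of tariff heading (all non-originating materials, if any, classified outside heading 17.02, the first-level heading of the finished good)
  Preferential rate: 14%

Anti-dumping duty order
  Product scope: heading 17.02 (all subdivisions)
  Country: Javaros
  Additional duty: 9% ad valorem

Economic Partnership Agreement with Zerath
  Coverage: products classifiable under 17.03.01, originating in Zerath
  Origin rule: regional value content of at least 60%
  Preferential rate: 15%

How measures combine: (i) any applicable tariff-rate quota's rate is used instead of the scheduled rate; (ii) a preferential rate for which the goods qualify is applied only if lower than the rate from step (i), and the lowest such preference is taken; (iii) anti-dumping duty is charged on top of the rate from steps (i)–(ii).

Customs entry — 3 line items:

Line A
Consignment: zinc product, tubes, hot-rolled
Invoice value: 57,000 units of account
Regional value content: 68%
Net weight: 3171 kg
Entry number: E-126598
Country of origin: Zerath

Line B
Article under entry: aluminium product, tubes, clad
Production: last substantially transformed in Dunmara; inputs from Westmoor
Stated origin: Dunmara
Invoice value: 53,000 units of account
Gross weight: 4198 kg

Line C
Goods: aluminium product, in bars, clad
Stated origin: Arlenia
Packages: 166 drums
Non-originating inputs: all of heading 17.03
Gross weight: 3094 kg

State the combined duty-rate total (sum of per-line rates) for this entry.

83%

Line A: zinc → 17.03; tubes → 17.03.01; hot-rolled → 17.03.01.01. Scheduled 27%. Zerath agreement on 17.03.01: RVC ≥ 60% → 15% available; preferential 15%. → 15%.
Line B: aluminium → 17.02; tubes → 17.02.01; clad → 17.02.01.02. Scheduled 24%. quota on 17.02 open → in-quota 34%; Dunmara agreement on 17.02.04.02: 17.02.01.02 not covered. → 34%.
Line C: aluminium → 17.02; in bars → 17.02.02; clad → 17.02.02.02. Scheduled 25%. quota on 17.02 open → in-quota 34%; Arlenia agreement on 17.02.04.02: 17.02.02.02 not covered. → 34%.
Sum: 15% + 34% + 34% = 83%.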